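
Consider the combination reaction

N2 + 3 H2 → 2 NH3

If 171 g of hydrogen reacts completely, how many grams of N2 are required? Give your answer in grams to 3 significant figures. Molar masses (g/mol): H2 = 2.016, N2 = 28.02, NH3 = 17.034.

792 g

n(H2) = 171.0 g / 2.016 g/mol = 84.82 mol.
From the equation the H2:N2 mole ratio is 3:1, so n(N2) = 84.82 × 1/3 = 28.27 mol.
Mass of N2 = 28.27 mol × 28.02 g/mol = 792.2 g.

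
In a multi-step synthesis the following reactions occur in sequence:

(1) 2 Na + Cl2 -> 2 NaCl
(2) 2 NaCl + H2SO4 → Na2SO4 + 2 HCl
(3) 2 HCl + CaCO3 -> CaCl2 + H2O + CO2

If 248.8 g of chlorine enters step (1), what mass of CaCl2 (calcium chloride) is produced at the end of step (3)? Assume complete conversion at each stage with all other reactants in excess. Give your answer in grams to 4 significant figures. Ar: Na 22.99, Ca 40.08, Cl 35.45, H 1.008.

389.4 g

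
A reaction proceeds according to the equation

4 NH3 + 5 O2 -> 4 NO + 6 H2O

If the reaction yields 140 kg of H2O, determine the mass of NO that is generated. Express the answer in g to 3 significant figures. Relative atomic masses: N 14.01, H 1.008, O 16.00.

155000 g

M(H2O) = 2(1.008) + 16.00 = 18.016 g/mol.
M(NO) = 14.01 + 16.00 = 30.01 g/mol.
Convert: 140 kg = 140000 g.
n(H2O) = 140000 g / 18.016 g/mol = 7771 mol.
From the equation the H2O:NO mole ratio is 6:4, so n(NO) = 7771 × 4/6 = 5181 mol.
Mass of NO = 5181 mol × 30.01 g/mol = 155500 g.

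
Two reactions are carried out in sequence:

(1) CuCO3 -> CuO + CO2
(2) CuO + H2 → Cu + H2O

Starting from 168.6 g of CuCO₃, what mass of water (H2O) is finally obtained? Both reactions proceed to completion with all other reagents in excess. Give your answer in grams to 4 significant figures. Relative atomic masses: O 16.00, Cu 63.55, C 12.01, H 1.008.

24.58 g

M(CuCO3) = 63.55 + 12.01 + 3(16.00) = 123.56 g/mol.
M(H2O) = 2(1.008) + 16.00 = 18.016 g/mol.
n(CuCO3) = 168.60 / 123.56 = 1.3645 mol.
Step 1 gives a 1:1 ratio of CuCO3 to CuO, so n(CuO) = 1.3645 mol.
In step 2 the CuO:H2O ratio is 1:1, so n(H2O) = 1.3645 mol.
Mass of H2O = 1.3645 × 18.016 = 24.583 g.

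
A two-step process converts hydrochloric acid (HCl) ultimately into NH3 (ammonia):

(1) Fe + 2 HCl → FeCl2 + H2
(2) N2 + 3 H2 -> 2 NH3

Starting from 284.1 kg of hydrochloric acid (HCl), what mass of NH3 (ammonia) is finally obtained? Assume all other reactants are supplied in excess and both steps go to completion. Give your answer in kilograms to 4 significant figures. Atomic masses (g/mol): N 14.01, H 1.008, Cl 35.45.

44.25 kg

M(HCl) = 1.008 + 35.45 = 36.458 g/mol.
M(NH3) = 14.01 + 3(1.008) = 17.034 g/mol.
284.1 kg = 284100 g.
n(HCl) = 284100 / 36.458 = 7792.5 mol.
Step 1 gives a 2:1 ratio of HCl to H2, so n(H2) = 3896.3 mol.
In step 2 the H2:NH3 ratio is 3:2, so n(NH3) = 2597.5 mol.
Mass of NH3 = 2597.5 × 17.034 = 44246 g = 44.25 kg.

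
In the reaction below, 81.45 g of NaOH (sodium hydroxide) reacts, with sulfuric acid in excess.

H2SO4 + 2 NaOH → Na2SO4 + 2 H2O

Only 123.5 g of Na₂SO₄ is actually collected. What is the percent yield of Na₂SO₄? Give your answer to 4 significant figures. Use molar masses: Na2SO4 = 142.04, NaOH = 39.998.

n(NaOH) = 81.450 g / 39.998 g/mol = 2.0364 mol.
From the equation the NaOH:Na2SO4 mole ratio is 2:1, so n(Na2SO4) = 2.0364 × 1/2 = 1.0182 mol.
Mass of Na2SO4 = 1.0182 mol × 142.04 g/mol = 144.62 g.
This is the theoretical yield. Percent yield = 123.5 g / 144.62 g × 100% = 85.395%.

85.40 %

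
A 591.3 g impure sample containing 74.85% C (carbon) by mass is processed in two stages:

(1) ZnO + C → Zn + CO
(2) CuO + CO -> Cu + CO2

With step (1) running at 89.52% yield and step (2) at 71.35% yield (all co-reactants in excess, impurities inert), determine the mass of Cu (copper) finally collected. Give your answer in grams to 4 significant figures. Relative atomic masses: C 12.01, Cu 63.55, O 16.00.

Pure C = 591.3 × 0.7485 = 442.59 g.
M(C) = 12.01 g/mol.
M(Cu) = 63.55 g/mol.
n(C) = 442.59 / 12.01 = 36.852 mol.
Step 1 (C:CO = 1:1): theoretical n(CO) = 36.852 mol; at 89.52% yield, n(CO) = 32.990 mol.
Step 2 (CO:Cu = 1:1): theoretical n(Cu) = 32.990 mol, so theoretical mass = 32.990 × 63.55 = 2096.5 g.
At 71.35% yield, actual mass of Cu = 2096.5 × 0.7135 = 1495.8 g.

1496 g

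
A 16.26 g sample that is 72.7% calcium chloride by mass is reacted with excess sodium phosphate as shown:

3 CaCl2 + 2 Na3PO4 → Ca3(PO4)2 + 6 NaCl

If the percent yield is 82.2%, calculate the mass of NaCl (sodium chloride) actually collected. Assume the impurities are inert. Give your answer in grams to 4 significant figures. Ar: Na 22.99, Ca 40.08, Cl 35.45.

Pure CaCl2 available = 16.26 g × 0.727 = 11.821 g.
M(CaCl2) = 40.08 + 2(35.45) = 110.98 g/mol.
M(NaCl) = 22.99 + 35.45 = 58.44 g/mol.
n(CaCl2) = 11.821 g / 110.98 g/mol = 0.10651 mol.
From the equation the CaCl2:NaCl mole ratio is 3:6, so n(NaCl) = 0.10651 × 6/3 = 0.21303 mol.
Mass of NaCl = 0.21303 mol × 58.44 g/mol = 12.449 g.
Actual mass collected = 12.449 g × 0.822 = 10.233 g.

10.23 g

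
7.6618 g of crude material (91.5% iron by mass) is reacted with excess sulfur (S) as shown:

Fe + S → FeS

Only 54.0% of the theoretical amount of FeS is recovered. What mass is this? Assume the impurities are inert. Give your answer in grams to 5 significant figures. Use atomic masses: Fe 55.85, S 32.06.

5.9588 g

Pure Fe available = 7.6618 g × 0.915 = 7.01055 g.
M(Fe) = 55.85 g/mol.
M(FeS) = 55.85 + 32.06 = 87.91 g/mol.
n(Fe) = 7.01055 g / 55.85 g/mol = 0.125525 mol.
From the equation the Fe:FeS mole ratio is 1:1, so n(FeS) = 0.125525 × 1/1 = 0.125525 mol.
Mass of FeS = 0.125525 mol × 87.91 g/mol = 11.0349 g.
Actual mass collected = 11.0349 g × 0.540 = 5.95883 g.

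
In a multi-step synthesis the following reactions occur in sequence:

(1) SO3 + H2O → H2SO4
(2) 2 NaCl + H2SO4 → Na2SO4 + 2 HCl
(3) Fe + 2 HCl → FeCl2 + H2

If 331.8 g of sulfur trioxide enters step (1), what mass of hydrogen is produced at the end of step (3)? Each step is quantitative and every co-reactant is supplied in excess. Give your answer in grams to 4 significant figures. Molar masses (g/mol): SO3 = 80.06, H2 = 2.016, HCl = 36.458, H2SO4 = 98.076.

n(SO3) = 331.8 / 80.06 = 4.1444 mol.
Reaction (1): SO3→H2SO4 ratio 1:1 ⇒ n(H2SO4) = 4.1444 mol.
Reaction (2): H2SO4→HCl ratio 1:2 ⇒ n(HCl) = 8.2888 mol.
Reaction (3): HCl→H2 ratio 2:1 ⇒ n(H2) = 4.1444 mol.
Mass of H2 = 4.1444 × 2.016 = 8.3551 g.

8.355 g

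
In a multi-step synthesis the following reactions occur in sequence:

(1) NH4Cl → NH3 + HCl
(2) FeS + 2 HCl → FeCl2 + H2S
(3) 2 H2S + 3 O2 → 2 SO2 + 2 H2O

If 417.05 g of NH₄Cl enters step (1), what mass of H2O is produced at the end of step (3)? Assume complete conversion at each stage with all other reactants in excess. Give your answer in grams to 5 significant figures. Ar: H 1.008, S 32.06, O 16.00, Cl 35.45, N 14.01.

70.231 g

M(NH4Cl) = 14.01 + 4(1.008) + 35.45 = 53.492 g/mol.
M(H2O) = 2(1.008) + 16.00 = 18.016 g/mol.
n(NH4Cl) = 417.05 / 53.492 = 7.79649 mol.
Reaction (1): NH4Cl→HCl ratio 1:1 ⇒ n(HCl) = 7.79649 mol.
Reaction (2): HCl→H2S ratio 2:1 ⇒ n(H2S) = 3.89825 mol.
Reaction (3): H2S→H2O ratio 2:2 ⇒ n(H2O) = 3.89825 mol.
Mass of H2O = 3.89825 × 18.016 = 70.2308 g.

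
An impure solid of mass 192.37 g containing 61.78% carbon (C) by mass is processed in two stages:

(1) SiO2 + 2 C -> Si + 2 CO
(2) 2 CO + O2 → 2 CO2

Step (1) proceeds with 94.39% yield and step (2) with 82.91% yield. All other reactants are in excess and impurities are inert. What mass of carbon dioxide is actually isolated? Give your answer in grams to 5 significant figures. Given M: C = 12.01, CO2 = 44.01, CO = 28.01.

Pure C = 192.37 × 0.6178 = 118.846 g.
n(C) = 118.846 / 12.01 = 9.89560 mol.
Step 1 (C:CO = 2:2): theoretical n(CO) = 9.89560 mol; at 94.39% yield, n(CO) = 9.34046 mol.
Step 2 (CO:CO2 = 2:2): theoretical n(CO2) = 9.34046 mol, so theoretical mass = 9.34046 × 44.01 = 411.074 g.
At 82.91% yield, actual mass of CO2 = 411.074 × 0.8291 = 340.821 g.

340.82 g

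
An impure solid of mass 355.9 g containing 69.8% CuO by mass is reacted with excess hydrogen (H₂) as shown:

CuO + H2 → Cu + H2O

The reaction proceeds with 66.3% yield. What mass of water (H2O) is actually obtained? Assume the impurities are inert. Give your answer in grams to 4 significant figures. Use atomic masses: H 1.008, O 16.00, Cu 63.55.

Pure CuO available = 355.9 g × 0.698 = 248.42 g.
M(CuO) = 63.55 + 16.00 = 79.55 g/mol.
M(H2O) = 2(1.008) + 16.00 = 18.016 g/mol.
n(CuO) = 248.42 g / 79.55 g/mol = 3.1228 mol.
From the equation the CuO:H2O mole ratio is 1:1, so n(H2O) = 3.1228 × 1/1 = 3.1228 mol.
Mass of H2O = 3.1228 mol × 18.016 g/mol = 56.260 g.
Actual mass collected = 56.260 g × 0.663 = 37.301 g.

37.30 g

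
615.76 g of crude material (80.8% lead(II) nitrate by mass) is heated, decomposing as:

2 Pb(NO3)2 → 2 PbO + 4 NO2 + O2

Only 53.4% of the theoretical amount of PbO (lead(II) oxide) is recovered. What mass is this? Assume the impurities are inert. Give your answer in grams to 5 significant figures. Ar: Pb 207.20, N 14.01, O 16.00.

Pure Pb(NO3)2 available = 615.76 g × 0.808 = 497.534 g.
M(Pb(NO3)2) = 207.20 + 2(14.01) + 6(16.00) = 331.22 g/mol.
M(PbO) = 207.20 + 16.00 = 223.20 g/mol.
n(Pb(NO3)2) = 497.534 g / 331.22 g/mol = 1.50213 mol.
From the equation the Pb(NO3)2:PbO mole ratio is 2:2, so n(PbO) = 1.50213 × 2/2 = 1.50213 mol.
Mass of PbO = 1.50213 mol × 223.20 g/mol = 335.274 g.
Actual mass collected = 335.274 g × 0.534 = 179.037 g.

179.04 g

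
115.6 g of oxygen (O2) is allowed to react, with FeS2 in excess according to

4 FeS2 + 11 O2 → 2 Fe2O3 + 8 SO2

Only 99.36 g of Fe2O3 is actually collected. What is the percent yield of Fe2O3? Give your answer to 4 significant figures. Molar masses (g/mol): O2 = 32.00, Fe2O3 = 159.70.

94.72 %

n(O2) = 115.60 g / 32.00 g/mol = 3.6125 mol.
From the equation the O2:Fe2O3 mole ratio is 11:2, so n(Fe2O3) = 3.6125 × 2/11 = 0.65682 mol.
Mass of Fe2O3 = 0.65682 mol × 159.70 g/mol = 104.89 g.
This is the theoretical yield. Percent yield = 99.36 g / 104.89 g × 100% = 94.724%.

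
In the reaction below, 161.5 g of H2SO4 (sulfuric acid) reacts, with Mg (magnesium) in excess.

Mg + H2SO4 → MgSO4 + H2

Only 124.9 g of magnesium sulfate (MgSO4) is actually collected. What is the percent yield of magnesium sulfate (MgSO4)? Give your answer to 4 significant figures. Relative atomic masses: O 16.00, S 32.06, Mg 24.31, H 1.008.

M(H2SO4) = 2(1.008) + 32.06 + 4(16.00) = 98.076 g/mol.
M(MgSO4) = 24.31 + 32.06 + 4(16.00) = 120.37 g/mol.
n(H2SO4) = 161.50 g / 98.076 g/mol = 1.6467 mol.
From the equation the H2SO4:MgSO4 mole ratio is 1:1, so n(MgSO4) = 1.6467 × 1/1 = 1.6467 mol.
Mass of MgSO4 = 1.6467 mol × 120.37 g/mol = 198.21 g.
This is the theoretical yield. Percent yield = 124.9 g / 198.21 g × 100% = 63.014%.

63.01 %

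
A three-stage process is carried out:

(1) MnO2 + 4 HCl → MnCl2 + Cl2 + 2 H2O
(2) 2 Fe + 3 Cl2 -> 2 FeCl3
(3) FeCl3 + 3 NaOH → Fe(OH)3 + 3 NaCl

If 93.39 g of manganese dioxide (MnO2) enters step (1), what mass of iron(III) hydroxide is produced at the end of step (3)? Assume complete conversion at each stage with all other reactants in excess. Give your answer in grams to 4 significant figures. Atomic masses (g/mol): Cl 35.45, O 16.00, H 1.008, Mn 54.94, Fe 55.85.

76.54 g

M(MnO2) = 54.94 + 2(16.00) = 86.94 g/mol.
M(Fe(OH)3) = 55.85 + 3(16.00) + 3(1.008) = 106.874 g/mol.
n(MnO2) = 93.39 / 86.94 = 1.0742 mol.
Reaction (1): MnO2→Cl2 ratio 1:1 ⇒ n(Cl2) = 1.0742 mol.
Reaction (2): Cl2→FeCl3 ratio 3:2 ⇒ n(FeCl3) = 0.71613 mol.
Reaction (3): FeCl3→Fe(OH)3 ratio 1:1 ⇒ n(Fe(OH)3) = 0.71613 mol.
Mass of Fe(OH)3 = 0.71613 × 106.874 = 76.535 g.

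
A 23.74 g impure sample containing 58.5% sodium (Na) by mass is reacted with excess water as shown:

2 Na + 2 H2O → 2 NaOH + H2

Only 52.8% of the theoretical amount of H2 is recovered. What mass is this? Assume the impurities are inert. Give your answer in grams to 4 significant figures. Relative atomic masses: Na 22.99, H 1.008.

0.3215 g

Pure Na available = 23.74 g × 0.585 = 13.888 g.
M(Na) = 22.99 g/mol.
M(H2) = 2(1.008) = 2.016 g/mol.
n(Na) = 13.888 g / 22.99 g/mol = 0.60408 mol.
From the equation the Na:H2 mole ratio is 2:1, so n(H2) = 0.60408 × 1/2 = 0.30204 mol.
Mass of H2 = 0.30204 mol × 2.016 g/mol = 0.60892 g.
Actual mass collected = 0.60892 g × 0.528 = 0.32151 g.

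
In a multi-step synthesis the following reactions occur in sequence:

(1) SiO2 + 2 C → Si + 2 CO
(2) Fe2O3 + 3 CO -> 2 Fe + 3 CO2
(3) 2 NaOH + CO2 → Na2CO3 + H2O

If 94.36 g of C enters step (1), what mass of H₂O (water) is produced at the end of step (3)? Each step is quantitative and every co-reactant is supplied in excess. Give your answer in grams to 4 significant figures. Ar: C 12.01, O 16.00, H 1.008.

M(C) = 12.01 g/mol.
M(H2O) = 2(1.008) + 16.00 = 18.016 g/mol.
n(C) = 94.36 / 12.01 = 7.8568 mol.
Reaction (1): C→CO ratio 2:2 ⇒ n(CO) = 7.8568 mol.
Reaction (2): CO→CO2 ratio 3:3 ⇒ n(CO2) = 7.8568 mol.
Reaction (3): CO2→H2O ratio 1:1 ⇒ n(H2O) = 7.8568 mol.
Mass of H2O = 7.8568 × 18.016 = 141.55 g.

141.5 g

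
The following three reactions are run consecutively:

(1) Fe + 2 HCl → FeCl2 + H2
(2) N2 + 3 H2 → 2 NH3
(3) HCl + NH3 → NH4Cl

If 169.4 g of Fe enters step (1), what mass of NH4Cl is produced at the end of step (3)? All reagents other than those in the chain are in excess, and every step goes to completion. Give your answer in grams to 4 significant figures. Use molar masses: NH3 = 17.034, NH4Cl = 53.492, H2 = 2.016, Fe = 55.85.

n(Fe) = 169.4 / 55.85 = 3.0331 mol.
Reaction (1): Fe→H2 ratio 1:1 ⇒ n(H2) = 3.0331 mol.
Reaction (2): H2→NH3 ratio 3:2 ⇒ n(NH3) = 2.0221 mol.
Reaction (3): NH3→NH4Cl ratio 1:1 ⇒ n(NH4Cl) = 2.0221 mol.
Mass of NH4Cl = 2.0221 × 53.492 = 108.17 g.

108.2 g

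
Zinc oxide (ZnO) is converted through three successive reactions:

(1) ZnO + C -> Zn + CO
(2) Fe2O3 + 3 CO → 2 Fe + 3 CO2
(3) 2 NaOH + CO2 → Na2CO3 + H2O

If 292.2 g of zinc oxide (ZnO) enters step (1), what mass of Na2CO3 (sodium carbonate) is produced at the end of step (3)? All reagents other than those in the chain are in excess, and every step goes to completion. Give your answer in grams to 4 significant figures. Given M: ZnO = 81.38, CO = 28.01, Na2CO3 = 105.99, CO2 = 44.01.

n(ZnO) = 292.2 / 81.38 = 3.5906 mol.
Reaction (1): ZnO→CO ratio 1:1 ⇒ n(CO) = 3.5906 mol.
Reaction (2): CO→CO2 ratio 3:3 ⇒ n(CO2) = 3.5906 mol.
Reaction (3): CO2→Na2CO3 ratio 1:1 ⇒ n(Na2CO3) = 3.5906 mol.
Mass of Na2CO3 = 3.5906 × 105.99 = 380.56 g.

380.6 g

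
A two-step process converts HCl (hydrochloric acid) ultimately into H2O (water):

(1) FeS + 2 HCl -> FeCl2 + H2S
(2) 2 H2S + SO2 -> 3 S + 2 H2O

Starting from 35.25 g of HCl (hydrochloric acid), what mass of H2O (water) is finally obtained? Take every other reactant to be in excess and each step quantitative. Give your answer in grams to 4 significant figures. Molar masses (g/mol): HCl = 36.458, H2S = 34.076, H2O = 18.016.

8.710 g

n(HCl) = 35.250 / 36.458 = 0.96687 mol.
Step 1 gives a 2:1 ratio of HCl to H2S, so n(H2S) = 0.48343 mol.
In step 2 the H2S:H2O ratio is 2:2, so n(H2O) = 0.48343 mol.
Mass of H2O = 0.48343 × 18.016 = 8.7095 g.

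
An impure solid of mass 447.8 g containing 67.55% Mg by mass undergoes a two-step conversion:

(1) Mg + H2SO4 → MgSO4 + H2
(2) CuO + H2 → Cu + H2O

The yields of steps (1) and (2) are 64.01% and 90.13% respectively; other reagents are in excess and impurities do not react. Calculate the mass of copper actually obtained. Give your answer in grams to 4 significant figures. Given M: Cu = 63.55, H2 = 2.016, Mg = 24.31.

456.2 g

Pure Mg = 447.8 × 0.6755 = 302.49 g.
n(Mg) = 302.49 / 24.31 = 12.443 mol.
Step 1 (Mg:H2 = 1:1): theoretical n(H2) = 12.443 mol; at 64.01% yield, n(H2) = 7.9648 mol.
Step 2 (H2:Cu = 1:1): theoretical n(Cu) = 7.9648 mol, so theoretical mass = 7.9648 × 63.55 = 506.16 g.
At 90.13% yield, actual mass of Cu = 506.16 × 0.9013 = 456.20 g.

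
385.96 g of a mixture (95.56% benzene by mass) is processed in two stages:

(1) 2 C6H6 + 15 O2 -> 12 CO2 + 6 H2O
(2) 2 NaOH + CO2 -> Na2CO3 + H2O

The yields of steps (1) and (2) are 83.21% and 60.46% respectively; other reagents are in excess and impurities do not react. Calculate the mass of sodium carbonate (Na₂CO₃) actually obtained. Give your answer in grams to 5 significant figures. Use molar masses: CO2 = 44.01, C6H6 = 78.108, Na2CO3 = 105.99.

1510.7 g

Pure C6H6 = 385.96 × 0.9556 = 368.823 g.
n(C6H6) = 368.823 / 78.108 = 4.72197 mol.
Step 1 (C6H6:CO2 = 2:12): theoretical n(CO2) = 28.3318 mol; at 83.21% yield, n(CO2) = 23.5749 mol.
Step 2 (CO2:Na2CO3 = 1:1): theoretical n(Na2CO3) = 23.5749 mol, so theoretical mass = 23.5749 × 105.99 = 2498.70 g.
At 60.46% yield, actual mass of Na2CO3 = 2498.70 × 0.6046 = 1510.72 g.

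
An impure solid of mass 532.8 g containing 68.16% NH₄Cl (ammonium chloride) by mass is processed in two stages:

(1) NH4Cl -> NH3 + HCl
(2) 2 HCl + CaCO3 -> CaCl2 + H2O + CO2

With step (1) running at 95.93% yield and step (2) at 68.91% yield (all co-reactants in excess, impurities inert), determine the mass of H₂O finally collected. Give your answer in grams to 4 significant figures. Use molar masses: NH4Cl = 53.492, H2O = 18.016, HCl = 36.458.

Pure NH4Cl = 532.8 × 0.6816 = 363.16 g.
n(NH4Cl) = 363.16 / 53.492 = 6.7890 mol.
Step 1 (NH4Cl:HCl = 1:1): theoretical n(HCl) = 6.7890 mol; at 95.93% yield, n(HCl) = 6.5127 mol.
Step 2 (HCl:H2O = 2:1): theoretical n(H2O) = 3.2563 mol, so theoretical mass = 3.2563 × 18.016 = 58.666 g.
At 68.91% yield, actual mass of H2O = 58.666 × 0.6891 = 40.427 g.

40.43 g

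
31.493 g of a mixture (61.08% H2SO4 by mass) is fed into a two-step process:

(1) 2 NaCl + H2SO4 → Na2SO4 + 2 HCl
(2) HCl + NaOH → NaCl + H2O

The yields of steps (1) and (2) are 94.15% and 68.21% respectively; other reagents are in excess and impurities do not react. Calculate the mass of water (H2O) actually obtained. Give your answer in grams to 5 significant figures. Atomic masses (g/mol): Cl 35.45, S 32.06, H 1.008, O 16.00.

4.5384 g

Pure H2SO4 = 31.493 × 0.6108 = 19.2359 g.
M(H2SO4) = 2(1.008) + 32.06 + 4(16.00) = 98.076 g/mol.
M(H2O) = 2(1.008) + 16.00 = 18.016 g/mol.
n(H2SO4) = 19.2359 / 98.076 = 0.196133 mol.
Step 1 (H2SO4:HCl = 1:2): theoretical n(HCl) = 0.392266 mol; at 94.15% yield, n(HCl) = 0.369318 mol.
Step 2 (HCl:H2O = 1:1): theoretical n(H2O) = 0.369318 mol, so theoretical mass = 0.369318 × 18.016 = 6.65364 g.
At 68.21% yield, actual mass of H2O = 6.65364 × 0.6821 = 4.53844 g.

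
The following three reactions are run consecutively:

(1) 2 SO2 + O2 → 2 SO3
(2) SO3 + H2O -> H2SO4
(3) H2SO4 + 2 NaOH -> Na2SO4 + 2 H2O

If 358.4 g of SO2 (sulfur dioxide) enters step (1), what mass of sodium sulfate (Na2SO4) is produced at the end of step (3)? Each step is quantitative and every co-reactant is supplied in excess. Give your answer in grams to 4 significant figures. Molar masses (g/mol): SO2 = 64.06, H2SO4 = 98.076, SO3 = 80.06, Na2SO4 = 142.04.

794.7 g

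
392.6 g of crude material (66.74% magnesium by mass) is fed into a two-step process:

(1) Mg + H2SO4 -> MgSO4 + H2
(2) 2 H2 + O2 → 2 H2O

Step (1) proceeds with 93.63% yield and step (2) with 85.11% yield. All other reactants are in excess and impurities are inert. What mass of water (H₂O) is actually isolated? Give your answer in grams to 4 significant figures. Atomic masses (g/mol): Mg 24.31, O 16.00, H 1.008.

Pure Mg = 392.6 × 0.6674 = 262.02 g.
M(Mg) = 24.31 g/mol.
M(H2O) = 2(1.008) + 16.00 = 18.016 g/mol.
n(Mg) = 262.02 / 24.31 = 10.778 mol.
Step 1 (Mg:H2 = 1:1): theoretical n(H2) = 10.778 mol; at 93.63% yield, n(H2) = 10.092 mol.
Step 2 (H2:H2O = 2:2): theoretical n(H2O) = 10.092 mol, so theoretical mass = 10.092 × 18.016 = 181.81 g.
At 85.11% yield, actual mass of H2O = 181.81 × 0.8511 = 154.74 g.

154.7 g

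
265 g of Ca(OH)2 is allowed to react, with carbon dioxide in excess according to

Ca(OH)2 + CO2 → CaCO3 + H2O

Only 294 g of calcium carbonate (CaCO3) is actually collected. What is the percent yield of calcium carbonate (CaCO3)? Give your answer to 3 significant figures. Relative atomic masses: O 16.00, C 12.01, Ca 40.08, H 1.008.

82.1 %

M(Ca(OH)2) = 40.08 + 2(16.00) + 2(1.008) = 74.096 g/mol.
M(CaCO3) = 40.08 + 12.01 + 3(16.00) = 100.09 g/mol.
n(Ca(OH)2) = 265.0 g / 74.096 g/mol = 3.576 mol.
From the equation the Ca(OH)2:CaCO3 mole ratio is 1:1, so n(CaCO3) = 3.576 × 1/1 = 3.576 mol.
Mass of CaCO3 = 3.576 mol × 100.09 g/mol = 358.0 g.
This is the theoretical yield. Percent yield = 294 g / 358.0 g × 100% = 82.13%.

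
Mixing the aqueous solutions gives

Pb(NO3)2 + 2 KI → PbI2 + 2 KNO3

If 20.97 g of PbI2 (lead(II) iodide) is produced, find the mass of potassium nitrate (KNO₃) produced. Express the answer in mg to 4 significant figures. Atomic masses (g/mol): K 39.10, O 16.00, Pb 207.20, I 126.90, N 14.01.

M(PbI2) = 207.20 + 2(126.90) = 461.00 g/mol.
M(KNO3) = 39.10 + 14.01 + 3(16.00) = 101.11 g/mol.
n(PbI2) = 20.970 g / 461.00 g/mol = 0.045488 mol.
From the equation the PbI2:KNO3 mole ratio is 1:2, so n(KNO3) = 0.045488 × 2/1 = 0.090976 mol.
Mass of KNO3 = 0.090976 mol × 101.11 g/mol = 9.1986 g.
Converting to mg: 9.1986 g = 9199 mg.

9199 mg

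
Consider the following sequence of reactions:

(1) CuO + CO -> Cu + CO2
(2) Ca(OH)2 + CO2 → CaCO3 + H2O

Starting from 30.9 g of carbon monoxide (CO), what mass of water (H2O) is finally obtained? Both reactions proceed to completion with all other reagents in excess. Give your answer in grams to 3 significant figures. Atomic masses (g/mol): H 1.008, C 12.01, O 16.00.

19.9 g

M(CO) = 12.01 + 16.00 = 28.01 g/mol.
M(H2O) = 2(1.008) + 16.00 = 18.016 g/mol.
n(CO) = 30.90 / 28.01 = 1.103 mol.
Step 1 gives a 1:1 ratio of CO to CO2, so n(CO2) = 1.103 mol.
In step 2 the CO2:H2O ratio is 1:1, so n(H2O) = 1.103 mol.
Mass of H2O = 1.103 × 18.016 = 19.87 g.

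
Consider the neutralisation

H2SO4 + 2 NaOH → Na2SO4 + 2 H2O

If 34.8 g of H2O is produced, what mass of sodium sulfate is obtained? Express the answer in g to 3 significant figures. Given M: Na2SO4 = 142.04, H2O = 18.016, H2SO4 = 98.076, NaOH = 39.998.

137 g

n(H2O) = 34.80 g / 18.016 g/mol = 1.932 mol.
From the equation the H2O:Na2SO4 mole ratio is 2:1, so n(Na2SO4) = 1.932 × 1/2 = 0.9658 mol.
Mass of Na2SO4 = 0.9658 mol × 142.04 g/mol = 137.2 g.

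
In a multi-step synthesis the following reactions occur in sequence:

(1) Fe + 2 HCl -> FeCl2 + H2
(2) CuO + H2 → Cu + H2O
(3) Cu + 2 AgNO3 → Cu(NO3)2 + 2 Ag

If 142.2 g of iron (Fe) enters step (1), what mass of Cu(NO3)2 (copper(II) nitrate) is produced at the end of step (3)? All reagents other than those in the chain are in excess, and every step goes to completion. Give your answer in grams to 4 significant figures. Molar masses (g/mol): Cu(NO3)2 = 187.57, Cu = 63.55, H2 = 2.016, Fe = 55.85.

477.6 g

n(Fe) = 142.2 / 55.85 = 2.5461 mol.
Reaction (1): Fe→H2 ratio 1:1 ⇒ n(H2) = 2.5461 mol.
Reaction (2): H2→Cu ratio 1:1 ⇒ n(Cu) = 2.5461 mol.
Reaction (3): Cu→Cu(NO3)2 ratio 1:1 ⇒ n(Cu(NO3)2) = 2.5461 mol.
Mass of Cu(NO3)2 = 2.5461 × 187.57 = 477.57 g.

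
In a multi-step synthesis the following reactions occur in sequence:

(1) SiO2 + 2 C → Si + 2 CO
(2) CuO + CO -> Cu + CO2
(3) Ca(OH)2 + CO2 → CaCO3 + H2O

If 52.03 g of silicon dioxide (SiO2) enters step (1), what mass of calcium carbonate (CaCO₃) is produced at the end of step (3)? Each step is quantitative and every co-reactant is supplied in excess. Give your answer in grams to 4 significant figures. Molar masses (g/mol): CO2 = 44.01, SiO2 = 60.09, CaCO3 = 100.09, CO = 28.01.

173.3 g

n(SiO2) = 52.03 / 60.09 = 0.86587 mol.
Reaction (1): SiO2→CO ratio 1:2 ⇒ n(CO) = 1.7317 mol.
Reaction (2): CO→CO2 ratio 1:1 ⇒ n(CO2) = 1.7317 mol.
Reaction (3): CO2→CaCO3 ratio 1:1 ⇒ n(CaCO3) = 1.7317 mol.
Mass of CaCO3 = 1.7317 × 100.09 = 173.33 g.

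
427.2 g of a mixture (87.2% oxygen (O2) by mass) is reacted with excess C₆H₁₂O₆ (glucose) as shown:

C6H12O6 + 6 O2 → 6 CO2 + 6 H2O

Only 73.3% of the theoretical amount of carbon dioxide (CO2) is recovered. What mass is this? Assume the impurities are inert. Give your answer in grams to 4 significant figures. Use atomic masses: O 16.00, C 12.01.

Pure O2 available = 427.2 g × 0.872 = 372.52 g.
M(O2) = 2(16.00) = 32.00 g/mol.
M(CO2) = 12.01 + 2(16.00) = 44.01 g/mol.
n(O2) = 372.52 g / 32.00 g/mol = 11.641 mol.
From the equation the O2:CO2 mole ratio is 6:6, so n(CO2) = 11.641 × 6/6 = 11.641 mol.
Mass of CO2 = 11.641 mol × 44.01 g/mol = 512.33 g.
Actual mass collected = 512.33 g × 0.733 = 375.54 g.

375.5 g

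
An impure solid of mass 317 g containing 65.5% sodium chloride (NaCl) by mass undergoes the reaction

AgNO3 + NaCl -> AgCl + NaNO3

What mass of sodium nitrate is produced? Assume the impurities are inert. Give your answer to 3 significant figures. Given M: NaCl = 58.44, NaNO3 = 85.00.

Mass of pure NaCl = 317 g × 0.655 = 207.6 g.
n(NaCl) = 207.6 g / 58.44 g/mol = 3.553 mol.
From the equation the NaCl:NaNO3 mole ratio is 1:1, so n(NaNO3) = 3.553 × 1/1 = 3.553 mol.
Mass of NaNO3 = 3.553 mol × 85.00 g/mol = 302.0 g.

302 g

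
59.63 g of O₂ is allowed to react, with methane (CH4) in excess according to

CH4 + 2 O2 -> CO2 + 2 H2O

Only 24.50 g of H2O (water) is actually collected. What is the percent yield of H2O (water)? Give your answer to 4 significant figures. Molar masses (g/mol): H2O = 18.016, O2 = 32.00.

72.98 %

n(O2) = 59.630 g / 32.00 g/mol = 1.8634 mol.
From the equation the O2:H2O mole ratio is 2:2, so n(H2O) = 1.8634 × 2/2 = 1.8634 mol.
Mass of H2O = 1.8634 mol × 18.016 g/mol = 33.572 g.
This is the theoretical yield. Percent yield = 24.50 g / 33.572 g × 100% = 72.978%.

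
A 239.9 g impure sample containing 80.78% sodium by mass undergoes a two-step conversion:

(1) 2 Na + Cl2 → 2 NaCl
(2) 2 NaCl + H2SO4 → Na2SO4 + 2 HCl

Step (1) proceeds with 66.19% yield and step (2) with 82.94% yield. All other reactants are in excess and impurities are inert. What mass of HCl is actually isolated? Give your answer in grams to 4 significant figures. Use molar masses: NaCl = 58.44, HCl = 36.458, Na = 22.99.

168.7 g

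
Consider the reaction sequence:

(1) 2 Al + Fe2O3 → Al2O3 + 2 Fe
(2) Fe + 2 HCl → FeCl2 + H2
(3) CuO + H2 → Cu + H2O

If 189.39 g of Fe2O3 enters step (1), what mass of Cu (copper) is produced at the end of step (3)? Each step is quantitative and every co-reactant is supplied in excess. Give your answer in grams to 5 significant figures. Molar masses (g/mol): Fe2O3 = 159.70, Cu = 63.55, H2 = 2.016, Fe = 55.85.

150.73 g

n(Fe2O3) = 189.39 / 159.70 = 1.18591 mol.
Reaction (1): Fe2O3→Fe ratio 1:2 ⇒ n(Fe) = 2.37182 mol.
Reaction (2): Fe→H2 ratio 1:1 ⇒ n(H2) = 2.37182 mol.
Reaction (3): H2→Cu ratio 1:1 ⇒ n(Cu) = 2.37182 mol.
Mass of Cu = 2.37182 × 63.55 = 150.729 g.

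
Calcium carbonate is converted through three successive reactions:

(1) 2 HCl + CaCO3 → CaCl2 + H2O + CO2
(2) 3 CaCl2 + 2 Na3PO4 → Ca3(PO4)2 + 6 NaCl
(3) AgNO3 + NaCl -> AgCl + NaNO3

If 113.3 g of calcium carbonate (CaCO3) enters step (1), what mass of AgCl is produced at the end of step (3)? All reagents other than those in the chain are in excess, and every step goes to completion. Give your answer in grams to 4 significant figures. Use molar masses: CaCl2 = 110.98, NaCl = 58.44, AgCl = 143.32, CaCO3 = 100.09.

n(CaCO3) = 113.3 / 100.09 = 1.1320 mol.
Reaction (1): CaCO3→CaCl2 ratio 1:1 ⇒ n(CaCl2) = 1.1320 mol.
Reaction (2): CaCl2→NaCl ratio 3:6 ⇒ n(NaCl) = 2.2640 mol.
Reaction (3): NaCl→AgCl ratio 1:1 ⇒ n(AgCl) = 2.2640 mol.
Mass of AgCl = 2.2640 × 143.32 = 324.47 g.

324.5 g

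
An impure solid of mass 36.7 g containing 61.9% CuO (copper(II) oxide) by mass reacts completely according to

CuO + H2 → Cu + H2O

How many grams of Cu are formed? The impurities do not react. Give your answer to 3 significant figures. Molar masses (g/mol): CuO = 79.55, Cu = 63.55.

18.1 g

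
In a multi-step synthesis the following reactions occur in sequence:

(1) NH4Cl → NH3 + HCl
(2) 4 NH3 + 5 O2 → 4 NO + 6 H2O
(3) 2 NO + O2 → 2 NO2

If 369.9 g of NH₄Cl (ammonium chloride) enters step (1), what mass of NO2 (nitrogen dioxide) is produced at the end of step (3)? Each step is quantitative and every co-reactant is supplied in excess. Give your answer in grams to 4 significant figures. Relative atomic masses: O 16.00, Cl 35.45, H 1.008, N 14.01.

M(NH4Cl) = 14.01 + 4(1.008) + 35.45 = 53.492 g/mol.
M(NO2) = 14.01 + 2(16.00) = 46.01 g/mol.
n(NH4Cl) = 369.9 / 53.492 = 6.9151 mol.
Reaction (1): NH4Cl→NH3 ratio 1:1 ⇒ n(NH3) = 6.9151 mol.
Reaction (2): NH3→NO ratio 4:4 ⇒ n(NO) = 6.9151 mol.
Reaction (3): NO→NO2 ratio 2:2 ⇒ n(NO2) = 6.9151 mol.
Mass of NO2 = 6.9151 × 46.01 = 318.16 g.

318.2 g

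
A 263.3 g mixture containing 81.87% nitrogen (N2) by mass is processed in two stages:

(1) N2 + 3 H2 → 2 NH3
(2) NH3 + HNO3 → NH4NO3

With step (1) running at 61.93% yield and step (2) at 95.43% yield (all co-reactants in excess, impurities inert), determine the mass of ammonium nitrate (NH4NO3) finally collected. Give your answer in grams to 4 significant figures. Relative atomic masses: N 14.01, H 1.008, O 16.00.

Pure N2 = 263.3 × 0.8187 = 215.56 g.
M(N2) = 2(14.01) = 28.02 g/mol.
M(NH4NO3) = 2(14.01) + 4(1.008) + 3(16.00) = 80.052 g/mol.
n(N2) = 215.56 / 28.02 = 7.6932 mol.
Step 1 (N2:NH3 = 1:2): theoretical n(NH3) = 15.386 mol; at 61.93% yield, n(NH3) = 9.5288 mol.
Step 2 (NH3:NH4NO3 = 1:1): theoretical n(NH4NO3) = 9.5288 mol, so theoretical mass = 9.5288 × 80.052 = 762.80 g.
At 95.43% yield, actual mass of NH4NO3 = 762.80 × 0.9543 = 727.94 g.

727.9 g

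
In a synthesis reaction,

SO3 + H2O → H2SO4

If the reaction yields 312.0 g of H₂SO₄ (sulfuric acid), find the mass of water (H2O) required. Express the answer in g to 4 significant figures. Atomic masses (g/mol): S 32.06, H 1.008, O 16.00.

57.31 g

M(H2SO4) = 2(1.008) + 32.06 + 4(16.00) = 98.076 g/mol.
M(H2O) = 2(1.008) + 16.00 = 18.016 g/mol.
n(H2SO4) = 312.00 g / 98.076 g/mol = 3.1812 mol.
From the equation the H2SO4:H2O mole ratio is 1:1, so n(H2O) = 3.1812 × 1/1 = 3.1812 mol.
Mass of H2O = 3.1812 mol × 18.016 g/mol = 57.313 g.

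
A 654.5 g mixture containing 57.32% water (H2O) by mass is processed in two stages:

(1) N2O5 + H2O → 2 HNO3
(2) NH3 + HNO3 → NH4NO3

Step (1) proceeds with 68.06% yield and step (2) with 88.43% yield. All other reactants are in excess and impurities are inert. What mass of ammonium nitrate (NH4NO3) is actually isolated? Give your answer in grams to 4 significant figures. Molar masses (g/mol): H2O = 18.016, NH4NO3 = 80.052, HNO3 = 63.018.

Pure H2O = 654.5 × 0.5732 = 375.16 g.
n(H2O) = 375.16 / 18.016 = 20.824 mol.
Step 1 (H2O:HNO3 = 1:2): theoretical n(HNO3) = 41.647 mol; at 68.06% yield, n(HNO3) = 28.345 mol.
Step 2 (HNO3:NH4NO3 = 1:1): theoretical n(NH4NO3) = 28.345 mol, so theoretical mass = 28.345 × 80.052 = 2269.1 g.
At 88.43% yield, actual mass of NH4NO3 = 2269.1 × 0.8843 = 2006.6 g.

2007 g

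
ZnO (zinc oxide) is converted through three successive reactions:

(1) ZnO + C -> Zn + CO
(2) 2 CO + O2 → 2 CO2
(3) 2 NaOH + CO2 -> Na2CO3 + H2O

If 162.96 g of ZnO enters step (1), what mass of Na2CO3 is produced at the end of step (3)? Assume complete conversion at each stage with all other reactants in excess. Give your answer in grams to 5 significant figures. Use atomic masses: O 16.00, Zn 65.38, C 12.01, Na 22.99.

M(ZnO) = 65.38 + 16.00 = 81.38 g/mol.
M(Na2CO3) = 2(22.99) + 12.01 + 3(16.00) = 105.99 g/mol.
n(ZnO) = 162.96 / 81.38 = 2.00246 mol.
Reaction (1): ZnO→CO ratio 1:1 ⇒ n(CO) = 2.00246 mol.
Reaction (2): CO→CO2 ratio 2:2 ⇒ n(CO2) = 2.00246 mol.
Reaction (3): CO2→Na2CO3 ratio 1:1 ⇒ n(Na2CO3) = 2.00246 mol.
Mass of Na2CO3 = 2.00246 × 105.99 = 212.240 g.

212.24 g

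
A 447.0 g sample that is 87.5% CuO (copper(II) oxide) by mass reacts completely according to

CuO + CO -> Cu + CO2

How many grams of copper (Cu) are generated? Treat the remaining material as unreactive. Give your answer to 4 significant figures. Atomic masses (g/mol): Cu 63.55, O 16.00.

312.5 g

Mass of pure CuO = 447.0 g × 0.875 = 391.12 g.
M(CuO) = 63.55 + 16.00 = 79.55 g/mol.
M(Cu) = 63.55 g/mol.
n(CuO) = 391.12 g / 79.55 g/mol = 4.9167 mol.
From the equation the CuO:Cu mole ratio is 1:1, so n(Cu) = 4.9167 × 1/1 = 4.9167 mol.
Mass of Cu = 4.9167 mol × 63.55 g/mol = 312.46 g.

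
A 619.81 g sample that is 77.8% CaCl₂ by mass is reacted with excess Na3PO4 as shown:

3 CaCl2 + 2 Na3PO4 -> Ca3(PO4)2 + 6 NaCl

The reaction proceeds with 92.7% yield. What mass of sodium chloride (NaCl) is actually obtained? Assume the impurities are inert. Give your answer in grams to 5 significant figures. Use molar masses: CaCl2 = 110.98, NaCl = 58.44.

Pure CaCl2 available = 619.81 g × 0.778 = 482.212 g.
n(CaCl2) = 482.212 g / 110.98 g/mol = 4.34504 mol.
From the equation the CaCl2:NaCl mole ratio is 3:6, so n(NaCl) = 4.34504 × 6/3 = 8.69007 mol.
Mass of NaCl = 8.69007 mol × 58.44 g/mol = 507.848 g.
Actual mass collected = 507.848 g × 0.927 = 470.775 g.

470.78 g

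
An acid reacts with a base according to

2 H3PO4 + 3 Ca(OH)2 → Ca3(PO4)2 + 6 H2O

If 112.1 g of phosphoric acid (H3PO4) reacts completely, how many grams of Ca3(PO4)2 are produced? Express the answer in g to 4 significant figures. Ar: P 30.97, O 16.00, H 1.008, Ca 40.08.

177.4 g

M(H3PO4) = 3(1.008) + 30.97 + 4(16.00) = 97.994 g/mol.
M(Ca3(PO4)2) = 3(40.08) + 2(30.97) + 8(16.00) = 310.18 g/mol.
n(H3PO4) = 112.10 g / 97.994 g/mol = 1.1439 mol.
From the equation the H3PO4:Ca3(PO4)2 mole ratio is 2:1, so n(Ca3(PO4)2) = 1.1439 × 1/2 = 0.57197 mol.
Mass of Ca3(PO4)2 = 0.57197 mol × 310.18 g/mol = 177.41 g.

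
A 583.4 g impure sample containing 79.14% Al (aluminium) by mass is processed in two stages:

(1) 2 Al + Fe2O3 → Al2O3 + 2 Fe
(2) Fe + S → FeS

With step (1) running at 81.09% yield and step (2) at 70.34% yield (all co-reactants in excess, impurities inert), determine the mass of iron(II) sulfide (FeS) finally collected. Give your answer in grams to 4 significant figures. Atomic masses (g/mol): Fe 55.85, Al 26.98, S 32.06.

Pure Al = 583.4 × 0.7914 = 461.70 g.
M(Al) = 26.98 g/mol.
M(FeS) = 55.85 + 32.06 = 87.91 g/mol.
n(Al) = 461.70 / 26.98 = 17.113 mol.
Step 1 (Al:Fe = 2:2): theoretical n(Fe) = 17.113 mol; at 81.09% yield, n(Fe) = 13.877 mol.
Step 2 (Fe:FeS = 1:1): theoretical n(FeS) = 13.877 mol, so theoretical mass = 13.877 × 87.91 = 1219.9 g.
At 70.34% yield, actual mass of FeS = 1219.9 × 0.7034 = 858.08 g.

858.1 g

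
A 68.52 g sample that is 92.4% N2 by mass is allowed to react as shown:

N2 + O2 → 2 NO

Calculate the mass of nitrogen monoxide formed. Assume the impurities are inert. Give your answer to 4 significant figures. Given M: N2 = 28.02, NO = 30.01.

Mass of pure N2 = 68.52 g × 0.924 = 63.312 g.
n(N2) = 63.312 g / 28.02 g/mol = 2.2595 mol.
From the equation the N2:NO mole ratio is 1:2, so n(NO) = 2.2595 × 2/1 = 4.5191 mol.
Mass of NO = 4.5191 mol × 30.01 g/mol = 135.62 g.

135.6 g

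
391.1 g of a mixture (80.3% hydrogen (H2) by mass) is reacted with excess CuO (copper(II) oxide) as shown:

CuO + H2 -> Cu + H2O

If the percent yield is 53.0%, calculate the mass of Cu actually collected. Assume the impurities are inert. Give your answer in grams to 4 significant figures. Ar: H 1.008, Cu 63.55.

Pure H2 available = 391.1 g × 0.803 = 314.05 g.
M(H2) = 2(1.008) = 2.016 g/mol.
M(Cu) = 63.55 g/mol.
n(H2) = 314.05 g / 2.016 g/mol = 155.78 mol.
From the equation the H2:Cu mole ratio is 1:1, so n(Cu) = 155.78 × 1/1 = 155.78 mol.
Mass of Cu = 155.78 mol × 63.55 g/mol = 9899.8 g.
Actual mass collected = 9899.8 g × 0.530 = 5246.9 g.

5247 g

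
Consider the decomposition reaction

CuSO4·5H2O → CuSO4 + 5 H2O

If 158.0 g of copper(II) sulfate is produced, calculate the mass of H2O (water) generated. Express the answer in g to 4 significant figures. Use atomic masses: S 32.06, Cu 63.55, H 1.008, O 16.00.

89.17 g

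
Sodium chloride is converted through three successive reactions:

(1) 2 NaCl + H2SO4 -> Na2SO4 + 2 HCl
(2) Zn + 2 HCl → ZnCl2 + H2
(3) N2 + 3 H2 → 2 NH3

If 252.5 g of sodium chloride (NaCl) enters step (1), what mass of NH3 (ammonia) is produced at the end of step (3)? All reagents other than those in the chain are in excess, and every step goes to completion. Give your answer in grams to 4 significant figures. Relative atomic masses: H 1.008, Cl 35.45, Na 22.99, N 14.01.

24.53 g

M(NaCl) = 22.99 + 35.45 = 58.44 g/mol.
M(NH3) = 14.01 + 3(1.008) = 17.034 g/mol.
n(NaCl) = 252.5 / 58.44 = 4.3207 mol.
Reaction (1): NaCl→HCl ratio 2:2 ⇒ n(HCl) = 4.3207 mol.
Reaction (2): HCl→H2 ratio 2:1 ⇒ n(H2) = 2.1603 mol.
Reaction (3): H2→NH3 ratio 3:2 ⇒ n(NH3) = 1.4402 mol.
Mass of NH3 = 1.4402 × 17.034 = 24.533 g.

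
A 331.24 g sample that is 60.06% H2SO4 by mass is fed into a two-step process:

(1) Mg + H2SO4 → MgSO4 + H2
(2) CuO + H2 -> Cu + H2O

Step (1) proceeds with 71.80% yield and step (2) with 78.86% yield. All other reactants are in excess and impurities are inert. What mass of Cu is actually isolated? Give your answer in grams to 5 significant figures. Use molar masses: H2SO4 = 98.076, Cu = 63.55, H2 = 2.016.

Pure H2SO4 = 331.24 × 0.6006 = 198.943 g.
n(H2SO4) = 198.943 / 98.076 = 2.02845 mol.
Step 1 (H2SO4:H2 = 1:1): theoretical n(H2) = 2.02845 mol; at 71.80% yield, n(H2) = 1.45643 mol.
Step 2 (H2:Cu = 1:1): theoretical n(Cu) = 1.45643 mol, so theoretical mass = 1.45643 × 63.55 = 92.5562 g.
At 78.86% yield, actual mass of Cu = 92.5562 × 0.7886 = 72.9898 g.

72.990 g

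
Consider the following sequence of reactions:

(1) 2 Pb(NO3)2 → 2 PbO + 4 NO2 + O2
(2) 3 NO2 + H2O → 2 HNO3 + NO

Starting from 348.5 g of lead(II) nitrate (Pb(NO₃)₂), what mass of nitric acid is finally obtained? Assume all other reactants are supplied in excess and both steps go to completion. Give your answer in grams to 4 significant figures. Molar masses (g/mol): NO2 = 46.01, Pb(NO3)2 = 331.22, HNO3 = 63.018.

88.41 g

n(Pb(NO3)2) = 348.50 / 331.22 = 1.0522 mol.
Step 1 gives a 2:4 ratio of Pb(NO3)2 to NO2, so n(NO2) = 2.1043 mol.
In step 2 the NO2:HNO3 ratio is 3:2, so n(HNO3) = 1.4029 mol.
Mass of HNO3 = 1.4029 × 63.018 = 88.408 g.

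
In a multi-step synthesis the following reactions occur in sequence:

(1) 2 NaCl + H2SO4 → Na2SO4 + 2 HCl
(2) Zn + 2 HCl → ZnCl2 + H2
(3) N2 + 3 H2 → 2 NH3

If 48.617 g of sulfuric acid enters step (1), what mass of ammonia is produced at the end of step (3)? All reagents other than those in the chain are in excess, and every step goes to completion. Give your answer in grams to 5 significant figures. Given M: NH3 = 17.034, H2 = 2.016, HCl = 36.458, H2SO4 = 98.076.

5.6293 g

n(H2SO4) = 48.617 / 98.076 = 0.495707 mol.
Reaction (1): H2SO4→HCl ratio 1:2 ⇒ n(HCl) = 0.991415 mol.
Reaction (2): HCl→H2 ratio 2:1 ⇒ n(H2) = 0.495707 mol.
Reaction (3): H2→NH3 ratio 3:2 ⇒ n(NH3) = 0.330472 mol.
Mass of NH3 = 0.330472 × 17.034 = 5.62925 g.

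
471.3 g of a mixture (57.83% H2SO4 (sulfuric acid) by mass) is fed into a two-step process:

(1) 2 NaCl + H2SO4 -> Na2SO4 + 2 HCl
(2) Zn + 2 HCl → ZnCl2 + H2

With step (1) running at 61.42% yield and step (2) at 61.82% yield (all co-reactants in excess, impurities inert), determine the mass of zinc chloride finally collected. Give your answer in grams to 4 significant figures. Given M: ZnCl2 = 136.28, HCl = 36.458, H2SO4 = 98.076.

143.8 g

Pure H2SO4 = 471.3 × 0.5783 = 272.55 g.
n(H2SO4) = 272.55 / 98.076 = 2.7790 mol.
Step 1 (H2SO4:HCl = 1:2): theoretical n(HCl) = 5.5580 mol; at 61.42% yield, n(HCl) = 3.4137 mol.
Step 2 (HCl:ZnCl2 = 2:1): theoretical n(ZnCl2) = 1.7069 mol, so theoretical mass = 1.7069 × 136.28 = 232.61 g.
At 61.82% yield, actual mass of ZnCl2 = 232.61 × 0.6182 = 143.80 g.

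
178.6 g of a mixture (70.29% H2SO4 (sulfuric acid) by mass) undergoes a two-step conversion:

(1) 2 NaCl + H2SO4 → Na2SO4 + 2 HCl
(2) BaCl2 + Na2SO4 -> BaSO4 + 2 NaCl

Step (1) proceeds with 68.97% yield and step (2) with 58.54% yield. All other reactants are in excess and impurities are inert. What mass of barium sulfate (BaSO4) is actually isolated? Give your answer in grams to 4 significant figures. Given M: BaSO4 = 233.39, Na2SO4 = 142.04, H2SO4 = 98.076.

120.6 g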